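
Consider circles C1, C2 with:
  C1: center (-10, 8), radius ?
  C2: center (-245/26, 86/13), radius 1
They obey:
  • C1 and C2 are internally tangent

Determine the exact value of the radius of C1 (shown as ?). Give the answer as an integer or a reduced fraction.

1. [int C1,C2]  r_C1² − 2r_C1 − 5/4 = 0  ⇒  r_C1 = 5/2 (r>0 drops 1)

5/2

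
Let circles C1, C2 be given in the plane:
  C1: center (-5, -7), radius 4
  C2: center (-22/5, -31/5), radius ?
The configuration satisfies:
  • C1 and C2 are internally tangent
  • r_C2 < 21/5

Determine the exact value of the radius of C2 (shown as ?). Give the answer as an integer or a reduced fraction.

1. [int C1,C2]  r_C2² − 8r_C2 + 15 = 0  ⇒  r_C2 = 3 or 5
2. given r_C2 < 21/5: keep 3

3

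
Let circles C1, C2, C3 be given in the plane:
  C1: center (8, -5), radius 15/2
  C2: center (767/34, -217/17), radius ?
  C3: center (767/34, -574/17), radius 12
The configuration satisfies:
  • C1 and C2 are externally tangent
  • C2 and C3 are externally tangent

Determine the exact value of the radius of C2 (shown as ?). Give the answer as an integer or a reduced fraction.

9

1. [ext C1·C2]  r_C2² + 15r_C2 − 216 = 0  ⇒  r_C2 = 9 (r>0 drops 1)
2. [ext C2·C3]  r_C2² + 24r_C2 − 297 = 0  ⇒  r_C2 = 9 (r>0 drops 1)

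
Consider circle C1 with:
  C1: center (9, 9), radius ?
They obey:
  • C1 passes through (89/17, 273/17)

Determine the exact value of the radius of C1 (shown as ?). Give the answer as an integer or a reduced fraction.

1. [C1∋P]  r_C1² − 64 = 0  ⇒  r_C1 = 8 (r>0 drops 1)

8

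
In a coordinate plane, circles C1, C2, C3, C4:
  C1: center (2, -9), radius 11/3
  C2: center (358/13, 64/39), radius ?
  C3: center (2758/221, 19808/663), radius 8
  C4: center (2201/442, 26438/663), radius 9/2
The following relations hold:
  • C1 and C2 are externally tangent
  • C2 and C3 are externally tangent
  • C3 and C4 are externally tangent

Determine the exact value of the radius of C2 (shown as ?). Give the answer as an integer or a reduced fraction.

1. [ext C1·C2]  r_C2² + (22/3)r_C2 − 752 = 0  ⇒  r_C2 = 24 (r>0 drops 1)
2. [ext C2·C3]  r_C2² + 16r_C2 − 960 = 0  ⇒  r_C2 = 24 (r>0 drops 1)

24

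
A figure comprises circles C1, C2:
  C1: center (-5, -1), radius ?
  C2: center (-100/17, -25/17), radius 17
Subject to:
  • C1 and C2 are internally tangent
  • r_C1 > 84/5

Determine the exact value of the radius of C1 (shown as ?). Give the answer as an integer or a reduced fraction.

1. [int C1,C2]  r_C1² − 34r_C1 + 288 = 0  ⇒  r_C1 = 16 or 18
2. given r_C1 > 84/5: keep 18

18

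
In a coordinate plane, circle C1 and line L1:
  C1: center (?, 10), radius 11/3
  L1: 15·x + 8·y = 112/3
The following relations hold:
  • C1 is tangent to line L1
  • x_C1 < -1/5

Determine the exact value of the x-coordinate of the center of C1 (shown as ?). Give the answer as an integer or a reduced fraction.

1. [C1‖L1]  x_C1² + (256/45)x_C1 − 413/45 = 0  ⇒  x_C1 = -7 or 59/45
2. given x_C1 < -1/5: keep -7

-7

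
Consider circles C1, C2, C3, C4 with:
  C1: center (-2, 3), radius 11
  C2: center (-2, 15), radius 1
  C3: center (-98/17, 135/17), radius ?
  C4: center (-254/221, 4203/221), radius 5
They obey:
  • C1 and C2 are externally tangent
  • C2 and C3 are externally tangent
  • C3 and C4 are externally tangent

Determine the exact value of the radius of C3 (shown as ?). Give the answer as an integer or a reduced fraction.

7

1. [ext C2·C3]  r_C3² + 2r_C3 − 63 = 0  ⇒  r_C3 = 7 (r>0 drops 1)
2. [ext C3·C4]  r_C3² + 10r_C3 − 119 = 0  ⇒  r_C3 = 7 (r>0 drops 1)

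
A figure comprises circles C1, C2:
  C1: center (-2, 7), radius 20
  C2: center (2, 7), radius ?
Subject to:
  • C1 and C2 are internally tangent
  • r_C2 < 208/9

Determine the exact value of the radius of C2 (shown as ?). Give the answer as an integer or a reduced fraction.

1. [int C1,C2]  r_C2² − 40r_C2 + 384 = 0  ⇒  r_C2 = 16 or 24
2. given r_C2 < 208/9: keep 16

16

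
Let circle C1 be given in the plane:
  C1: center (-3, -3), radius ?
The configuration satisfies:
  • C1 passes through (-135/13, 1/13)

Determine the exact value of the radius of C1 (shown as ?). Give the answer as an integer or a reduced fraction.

1. [C1∋P]  r_C1² − 64 = 0  ⇒  r_C1 = 8 (r>0 drops 1)

8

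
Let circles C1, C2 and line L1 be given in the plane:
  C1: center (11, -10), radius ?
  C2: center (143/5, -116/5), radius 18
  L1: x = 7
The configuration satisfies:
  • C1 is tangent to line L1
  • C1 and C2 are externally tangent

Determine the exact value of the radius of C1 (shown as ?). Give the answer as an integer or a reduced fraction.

1. [C1‖L1]  r_C1² − 16 = 0  ⇒  r_C1 = 4 (r>0 drops 1)
2. [ext C1·C2]  r_C1² + 36r_C1 − 160 = 0  ⇒  r_C1 = 4 (r>0 drops 1)

4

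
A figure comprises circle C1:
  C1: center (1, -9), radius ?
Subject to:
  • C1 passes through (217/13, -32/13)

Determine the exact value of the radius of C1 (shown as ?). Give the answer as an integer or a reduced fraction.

1. [C1∋P]  r_C1² − 289 = 0  ⇒  r_C1 = 17 (r>0 drops 1)

17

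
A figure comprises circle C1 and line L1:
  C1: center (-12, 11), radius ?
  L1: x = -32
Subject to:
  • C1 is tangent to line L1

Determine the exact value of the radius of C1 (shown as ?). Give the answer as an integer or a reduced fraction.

1. [C1‖L1]  r_C1² − 400 = 0  ⇒  r_C1 = 20 (r>0 drops 1)

20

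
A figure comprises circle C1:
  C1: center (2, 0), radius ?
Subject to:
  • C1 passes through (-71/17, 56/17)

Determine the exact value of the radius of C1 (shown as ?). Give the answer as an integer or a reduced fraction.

1. [C1∋P]  r_C1² − 49 = 0  ⇒  r_C1 = 7 (r>0 drops 1)

7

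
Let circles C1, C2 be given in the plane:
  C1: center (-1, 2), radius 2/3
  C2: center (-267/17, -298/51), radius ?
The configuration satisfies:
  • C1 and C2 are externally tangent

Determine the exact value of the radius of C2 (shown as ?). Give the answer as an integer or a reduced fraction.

16

1. [ext C1·C2]  r_C2² + (4/3)r_C2 − 832/3 = 0  ⇒  r_C2 = 16 (r>0 drops 1)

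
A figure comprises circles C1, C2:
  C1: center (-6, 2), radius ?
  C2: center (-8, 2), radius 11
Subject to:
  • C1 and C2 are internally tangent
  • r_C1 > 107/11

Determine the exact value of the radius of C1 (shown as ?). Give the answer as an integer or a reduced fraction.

13

1. [int C1,C2]  r_C1² − 22r_C1 + 117 = 0  ⇒  r_C1 = 9 or 13
2. given r_C1 > 107/11: keep 13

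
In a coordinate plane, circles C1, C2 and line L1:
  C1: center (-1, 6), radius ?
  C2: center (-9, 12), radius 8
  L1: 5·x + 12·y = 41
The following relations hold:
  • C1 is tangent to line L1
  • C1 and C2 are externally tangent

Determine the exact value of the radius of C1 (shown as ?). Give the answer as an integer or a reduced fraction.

1. [C1‖L1]  r_C1² − 4 = 0  ⇒  r_C1 = 2 (r>0 drops 1)
2. [ext C1·C2]  r_C1² + 16r_C1 − 36 = 0  ⇒  r_C1 = 2 (r>0 drops 1)

2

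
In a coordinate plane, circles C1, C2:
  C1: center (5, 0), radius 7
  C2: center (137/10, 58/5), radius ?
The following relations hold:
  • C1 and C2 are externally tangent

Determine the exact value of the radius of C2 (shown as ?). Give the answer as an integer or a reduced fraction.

15/2

1. [ext C1·C2]  r_C2² + 14r_C2 − 645/4 = 0  ⇒  r_C2 = 15/2 (r>0 drops 1)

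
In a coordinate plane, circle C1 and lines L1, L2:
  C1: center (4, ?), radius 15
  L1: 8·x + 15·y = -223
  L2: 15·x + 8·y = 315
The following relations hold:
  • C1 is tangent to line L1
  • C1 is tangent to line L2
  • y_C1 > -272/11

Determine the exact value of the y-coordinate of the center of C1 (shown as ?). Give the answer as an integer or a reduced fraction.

0

1. [C1‖L1]  y_C1² + 34y_C1 = 0  ⇒  y_C1 = -34 or 0
2. [C1‖L2]  y_C1² − (255/4)y_C1 = 0  ⇒  y_C1 = 0 or 255/4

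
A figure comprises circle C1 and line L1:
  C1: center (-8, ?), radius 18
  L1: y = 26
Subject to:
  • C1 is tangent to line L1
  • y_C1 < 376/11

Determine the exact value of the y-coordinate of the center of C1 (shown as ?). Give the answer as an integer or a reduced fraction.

8

1. [C1‖L1]  y_C1² − 52y_C1 + 352 = 0  ⇒  y_C1 = 8 or 44
2. given y_C1 < 376/11: keep 8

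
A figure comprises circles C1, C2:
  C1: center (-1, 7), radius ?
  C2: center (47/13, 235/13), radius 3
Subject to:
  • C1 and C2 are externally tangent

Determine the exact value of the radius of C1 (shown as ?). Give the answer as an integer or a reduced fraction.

1. [ext C1·C2]  r_C1² + 6r_C1 − 135 = 0  ⇒  r_C1 = 9 (r>0 drops 1)

9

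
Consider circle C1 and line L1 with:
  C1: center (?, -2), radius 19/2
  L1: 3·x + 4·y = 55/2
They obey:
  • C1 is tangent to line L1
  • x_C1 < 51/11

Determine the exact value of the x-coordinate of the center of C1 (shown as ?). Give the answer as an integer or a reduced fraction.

-4

1. [C1‖L1]  x_C1² − (71/3)x_C1 − 332/3 = 0  ⇒  x_C1 = -4 or 83/3
2. given x_C1 < 51/11: keep -4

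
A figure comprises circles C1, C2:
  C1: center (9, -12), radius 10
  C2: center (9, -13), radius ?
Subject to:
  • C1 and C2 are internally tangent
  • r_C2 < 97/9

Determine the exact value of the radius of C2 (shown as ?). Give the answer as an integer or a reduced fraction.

9

1. [int C1,C2]  r_C2² − 20r_C2 + 99 = 0  ⇒  r_C2 = 9 or 11
2. given r_C2 < 97/9: keep 9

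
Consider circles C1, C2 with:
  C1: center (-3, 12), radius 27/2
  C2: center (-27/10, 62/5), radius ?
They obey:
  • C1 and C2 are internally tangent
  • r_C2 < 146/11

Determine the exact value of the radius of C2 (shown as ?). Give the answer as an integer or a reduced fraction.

1. [int C1,C2]  r_C2² − 27r_C2 + 182 = 0  ⇒  r_C2 = 13 or 14
2. given r_C2 < 146/11: keep 13

13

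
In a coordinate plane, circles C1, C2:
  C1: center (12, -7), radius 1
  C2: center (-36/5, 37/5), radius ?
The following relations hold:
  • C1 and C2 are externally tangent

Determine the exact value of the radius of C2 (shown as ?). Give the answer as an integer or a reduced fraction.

23

1. [ext C1·C2]  r_C2² + 2r_C2 − 575 = 0  ⇒  r_C2 = 23 (r>0 drops 1)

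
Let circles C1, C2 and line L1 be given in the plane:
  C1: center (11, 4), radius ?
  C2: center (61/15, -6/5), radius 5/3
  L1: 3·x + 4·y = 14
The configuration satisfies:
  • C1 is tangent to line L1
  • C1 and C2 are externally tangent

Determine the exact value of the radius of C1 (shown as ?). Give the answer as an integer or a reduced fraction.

7

1. [C1‖L1]  r_C1² − 49 = 0  ⇒  r_C1 = 7 (r>0 drops 1)
2. [ext C1·C2]  r_C1² + (10/3)r_C1 − 217/3 = 0  ⇒  r_C1 = 7 (r>0 drops 1)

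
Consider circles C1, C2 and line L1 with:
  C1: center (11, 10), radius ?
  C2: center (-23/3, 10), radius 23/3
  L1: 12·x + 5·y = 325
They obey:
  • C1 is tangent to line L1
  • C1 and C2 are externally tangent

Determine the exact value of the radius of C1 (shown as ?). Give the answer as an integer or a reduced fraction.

11

1. [C1‖L1]  r_C1² − 121 = 0  ⇒  r_C1 = 11 (r>0 drops 1)
2. [ext C1·C2]  r_C1² + (46/3)r_C1 − 869/3 = 0  ⇒  r_C1 = 11 (r>0 drops 1)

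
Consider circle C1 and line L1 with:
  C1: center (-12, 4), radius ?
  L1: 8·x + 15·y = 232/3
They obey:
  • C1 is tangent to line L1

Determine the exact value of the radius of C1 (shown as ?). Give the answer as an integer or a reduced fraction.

1. [C1‖L1]  r_C1² − 400/9 = 0  ⇒  r_C1 = 20/3 (r>0 drops 1)

20/3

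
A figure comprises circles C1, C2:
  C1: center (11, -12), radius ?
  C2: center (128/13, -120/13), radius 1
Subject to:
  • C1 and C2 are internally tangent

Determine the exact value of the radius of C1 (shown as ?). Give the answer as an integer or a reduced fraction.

1. [int C1,C2]  r_C1² − 2r_C1 − 8 = 0  ⇒  r_C1 = 4 (r>0 drops 1)

4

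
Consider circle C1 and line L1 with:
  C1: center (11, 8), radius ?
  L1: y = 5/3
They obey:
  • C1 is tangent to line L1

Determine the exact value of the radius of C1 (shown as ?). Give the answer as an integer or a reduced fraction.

19/3

1. [C1‖L1]  r_C1² − 361/9 = 0  ⇒  r_C1 = 19/3 (r>0 drops 1)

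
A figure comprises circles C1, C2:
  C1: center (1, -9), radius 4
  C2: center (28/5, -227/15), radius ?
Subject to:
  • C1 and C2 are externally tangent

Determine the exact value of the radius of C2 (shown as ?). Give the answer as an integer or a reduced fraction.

1. [ext C1·C2]  r_C2² + 8r_C2 − 385/9 = 0  ⇒  r_C2 = 11/3 (r>0 drops 1)

11/3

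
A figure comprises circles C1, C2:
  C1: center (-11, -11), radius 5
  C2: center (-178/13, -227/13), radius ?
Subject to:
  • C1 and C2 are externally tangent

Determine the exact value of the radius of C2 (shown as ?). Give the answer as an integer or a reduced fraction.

2

1. [ext C1·C2]  r_C2² + 10r_C2 − 24 = 0  ⇒  r_C2 = 2 (r>0 drops 1)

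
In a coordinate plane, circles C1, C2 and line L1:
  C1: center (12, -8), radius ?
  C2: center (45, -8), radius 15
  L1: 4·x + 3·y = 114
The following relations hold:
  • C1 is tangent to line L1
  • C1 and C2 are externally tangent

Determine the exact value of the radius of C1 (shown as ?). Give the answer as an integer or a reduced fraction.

1. [C1‖L1]  r_C1² − 324 = 0  ⇒  r_C1 = 18 (r>0 drops 1)
2. [ext C1·C2]  r_C1² + 30r_C1 − 864 = 0  ⇒  r_C1 = 18 (r>0 drops 1)

18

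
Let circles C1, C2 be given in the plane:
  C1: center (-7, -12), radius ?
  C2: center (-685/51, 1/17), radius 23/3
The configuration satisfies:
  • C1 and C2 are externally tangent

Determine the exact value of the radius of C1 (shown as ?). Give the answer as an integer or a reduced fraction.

1. [ext C1·C2]  r_C1² + (46/3)r_C1 − 128 = 0  ⇒  r_C1 = 6 (r>0 drops 1)

6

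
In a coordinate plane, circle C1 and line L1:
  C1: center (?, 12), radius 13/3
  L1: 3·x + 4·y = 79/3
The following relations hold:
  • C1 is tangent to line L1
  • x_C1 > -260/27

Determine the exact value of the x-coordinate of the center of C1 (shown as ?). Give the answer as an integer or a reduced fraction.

0

1. [C1‖L1]  x_C1² + (130/9)x_C1 = 0  ⇒  x_C1 = -130/9 or 0
2. given x_C1 > -260/27: keep 0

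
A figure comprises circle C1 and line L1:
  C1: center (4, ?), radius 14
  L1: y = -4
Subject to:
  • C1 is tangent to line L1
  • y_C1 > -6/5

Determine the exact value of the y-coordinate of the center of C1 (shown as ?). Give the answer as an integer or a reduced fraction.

10

1. [C1‖L1]  y_C1² + 8y_C1 − 180 = 0  ⇒  y_C1 = -18 or 10
2. given y_C1 > -6/5: keep 10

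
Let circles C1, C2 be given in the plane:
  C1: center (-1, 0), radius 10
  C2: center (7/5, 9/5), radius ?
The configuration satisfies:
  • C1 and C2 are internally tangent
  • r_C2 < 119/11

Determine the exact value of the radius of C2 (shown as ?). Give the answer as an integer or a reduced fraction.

7

1. [int C1,C2]  r_C2² − 20r_C2 + 91 = 0  ⇒  r_C2 = 7 or 13
2. given r_C2 < 119/11: keep 7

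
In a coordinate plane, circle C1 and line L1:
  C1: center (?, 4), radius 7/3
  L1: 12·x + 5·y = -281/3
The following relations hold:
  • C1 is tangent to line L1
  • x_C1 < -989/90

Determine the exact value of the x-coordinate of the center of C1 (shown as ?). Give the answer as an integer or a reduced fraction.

-12

1. [C1‖L1]  x_C1² + (341/18)x_C1 + 250/3 = 0  ⇒  x_C1 = -12 or -125/18
2. given x_C1 < -989/90: keep -12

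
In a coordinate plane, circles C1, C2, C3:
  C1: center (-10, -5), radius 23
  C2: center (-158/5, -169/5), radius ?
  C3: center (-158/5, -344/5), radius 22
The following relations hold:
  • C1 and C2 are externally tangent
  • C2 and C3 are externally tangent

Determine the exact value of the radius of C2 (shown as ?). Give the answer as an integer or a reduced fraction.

13

1. [ext C1·C2]  r_C2² + 46r_C2 − 767 = 0  ⇒  r_C2 = 13 (r>0 drops 1)
2. [ext C2·C3]  r_C2² + 44r_C2 − 741 = 0  ⇒  r_C2 = 13 (r>0 drops 1)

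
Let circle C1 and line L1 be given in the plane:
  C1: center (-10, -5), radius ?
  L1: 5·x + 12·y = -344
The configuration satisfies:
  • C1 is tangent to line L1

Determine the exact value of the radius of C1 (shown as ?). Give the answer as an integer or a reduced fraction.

1. [C1‖L1]  r_C1² − 324 = 0  ⇒  r_C1 = 18 (r>0 drops 1)

18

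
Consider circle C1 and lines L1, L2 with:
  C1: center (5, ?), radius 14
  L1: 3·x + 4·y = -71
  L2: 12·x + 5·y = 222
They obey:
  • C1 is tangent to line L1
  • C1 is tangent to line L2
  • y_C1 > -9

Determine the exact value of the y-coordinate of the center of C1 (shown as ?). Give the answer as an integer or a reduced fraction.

1. [C1‖L1]  y_C1² + 43y_C1 + 156 = 0  ⇒  y_C1 = -39 or -4
2. [C1‖L2]  y_C1² − (324/5)y_C1 − 1376/5 = 0  ⇒  y_C1 = -4 or 344/5

-4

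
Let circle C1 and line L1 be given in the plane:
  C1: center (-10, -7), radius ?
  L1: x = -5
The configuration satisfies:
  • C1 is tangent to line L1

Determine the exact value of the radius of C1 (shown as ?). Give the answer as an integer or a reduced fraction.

1. [C1‖L1]  r_C1² − 25 = 0  ⇒  r_C1 = 5 (r>0 drops 1)

5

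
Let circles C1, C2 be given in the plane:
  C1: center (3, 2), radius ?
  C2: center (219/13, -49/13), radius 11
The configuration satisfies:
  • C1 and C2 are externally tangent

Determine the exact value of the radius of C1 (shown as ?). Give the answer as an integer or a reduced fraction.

4

1. [ext C1·C2]  r_C1² + 22r_C1 − 104 = 0  ⇒  r_C1 = 4 (r>0 drops 1)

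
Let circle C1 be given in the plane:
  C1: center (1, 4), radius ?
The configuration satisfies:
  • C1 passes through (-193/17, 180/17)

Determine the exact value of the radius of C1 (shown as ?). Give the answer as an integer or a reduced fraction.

14

1. [C1∋P]  r_C1² − 196 = 0  ⇒  r_C1 = 14 (r>0 drops 1)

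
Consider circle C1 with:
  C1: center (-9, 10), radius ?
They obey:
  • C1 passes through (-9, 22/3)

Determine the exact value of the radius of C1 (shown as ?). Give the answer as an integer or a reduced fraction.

1. [C1∋P]  r_C1² − 64/9 = 0  ⇒  r_C1 = 8/3 (r>0 drops 1)

8/3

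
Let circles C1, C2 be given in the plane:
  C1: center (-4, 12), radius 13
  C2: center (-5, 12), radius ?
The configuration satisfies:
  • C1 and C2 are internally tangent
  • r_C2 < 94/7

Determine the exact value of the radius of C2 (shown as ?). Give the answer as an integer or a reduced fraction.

1. [int C1,C2]  r_C2² − 26r_C2 + 168 = 0  ⇒  r_C2 = 12 or 14
2. given r_C2 < 94/7: keep 12

12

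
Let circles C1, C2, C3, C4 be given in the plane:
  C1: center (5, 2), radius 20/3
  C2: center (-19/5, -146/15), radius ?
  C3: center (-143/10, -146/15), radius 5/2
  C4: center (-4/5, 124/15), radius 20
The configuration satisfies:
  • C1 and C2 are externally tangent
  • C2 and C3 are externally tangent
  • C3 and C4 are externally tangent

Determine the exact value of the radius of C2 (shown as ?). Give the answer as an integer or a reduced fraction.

8

1. [ext C1·C2]  r_C2² + (40/3)r_C2 − 512/3 = 0  ⇒  r_C2 = 8 (r>0 drops 1)
2. [ext C2·C3]  r_C2² + 5r_C2 − 104 = 0  ⇒  r_C2 = 8 (r>0 drops 1)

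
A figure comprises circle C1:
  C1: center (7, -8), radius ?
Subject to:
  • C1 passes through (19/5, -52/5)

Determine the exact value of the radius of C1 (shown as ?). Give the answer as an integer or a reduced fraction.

4

1. [C1∋P]  r_C1² − 16 = 0  ⇒  r_C1 = 4 (r>0 drops 1)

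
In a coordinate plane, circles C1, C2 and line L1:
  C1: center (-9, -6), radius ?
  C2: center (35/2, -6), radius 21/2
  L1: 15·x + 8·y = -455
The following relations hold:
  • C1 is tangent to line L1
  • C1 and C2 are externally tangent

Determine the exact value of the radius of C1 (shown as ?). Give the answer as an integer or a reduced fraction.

1. [C1‖L1]  r_C1² − 256 = 0  ⇒  r_C1 = 16 (r>0 drops 1)
2. [ext C1·C2]  r_C1² + 21r_C1 − 592 = 0  ⇒  r_C1 = 16 (r>0 drops 1)

16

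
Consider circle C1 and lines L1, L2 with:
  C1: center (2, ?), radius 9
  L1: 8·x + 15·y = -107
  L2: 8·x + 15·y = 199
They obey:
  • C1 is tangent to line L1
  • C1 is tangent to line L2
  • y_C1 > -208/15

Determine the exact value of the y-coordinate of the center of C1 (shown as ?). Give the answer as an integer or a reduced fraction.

2

1. [C1‖L1]  y_C1² + (82/5)y_C1 − 184/5 = 0  ⇒  y_C1 = -92/5 or 2
2. [C1‖L2]  y_C1² − (122/5)y_C1 + 224/5 = 0  ⇒  y_C1 = 2 or 112/5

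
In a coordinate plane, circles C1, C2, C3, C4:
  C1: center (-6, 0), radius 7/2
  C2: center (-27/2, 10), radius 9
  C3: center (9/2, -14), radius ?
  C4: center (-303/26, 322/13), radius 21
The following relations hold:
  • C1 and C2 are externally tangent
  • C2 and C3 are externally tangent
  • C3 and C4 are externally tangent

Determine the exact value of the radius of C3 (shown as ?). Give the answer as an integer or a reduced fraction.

1. [ext C2·C3]  r_C3² + 18r_C3 − 819 = 0  ⇒  r_C3 = 21 (r>0 drops 1)
2. [ext C3·C4]  r_C3² + 42r_C3 − 1323 = 0  ⇒  r_C3 = 21 (r>0 drops 1)

21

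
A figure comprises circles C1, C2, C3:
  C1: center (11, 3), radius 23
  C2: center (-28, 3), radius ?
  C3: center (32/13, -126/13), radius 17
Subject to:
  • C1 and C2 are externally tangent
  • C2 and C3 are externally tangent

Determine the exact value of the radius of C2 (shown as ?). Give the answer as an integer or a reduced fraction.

16

1. [ext C1·C2]  r_C2² + 46r_C2 − 992 = 0  ⇒  r_C2 = 16 (r>0 drops 1)
2. [ext C2·C3]  r_C2² + 34r_C2 − 800 = 0  ⇒  r_C2 = 16 (r>0 drops 1)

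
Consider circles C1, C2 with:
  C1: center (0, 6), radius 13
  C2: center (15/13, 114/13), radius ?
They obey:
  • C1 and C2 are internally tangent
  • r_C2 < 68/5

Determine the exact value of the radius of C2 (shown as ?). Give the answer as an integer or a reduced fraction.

10

1. [int C1,C2]  r_C2² − 26r_C2 + 160 = 0  ⇒  r_C2 = 10 or 16
2. given r_C2 < 68/5: keep 10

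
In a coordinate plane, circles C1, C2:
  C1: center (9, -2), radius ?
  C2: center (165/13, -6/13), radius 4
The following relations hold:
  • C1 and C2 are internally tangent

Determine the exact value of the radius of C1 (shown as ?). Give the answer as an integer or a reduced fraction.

1. [int C1,C2]  r_C1² − 8r_C1 = 0  ⇒  r_C1 = 8 (r>0 drops 1)

8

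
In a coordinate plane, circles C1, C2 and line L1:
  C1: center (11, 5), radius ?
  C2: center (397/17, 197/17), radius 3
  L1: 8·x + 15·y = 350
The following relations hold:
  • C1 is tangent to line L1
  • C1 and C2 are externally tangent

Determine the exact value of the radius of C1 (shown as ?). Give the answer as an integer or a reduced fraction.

11

1. [C1‖L1]  r_C1² − 121 = 0  ⇒  r_C1 = 11 (r>0 drops 1)
2. [ext C1·C2]  r_C1² + 6r_C1 − 187 = 0  ⇒  r_C1 = 11 (r>0 drops 1)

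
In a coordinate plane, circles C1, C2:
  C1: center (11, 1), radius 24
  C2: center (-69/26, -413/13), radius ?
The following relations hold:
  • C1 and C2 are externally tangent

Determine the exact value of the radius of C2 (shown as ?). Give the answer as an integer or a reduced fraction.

23/2

1. [ext C1·C2]  r_C2² + 48r_C2 − 2737/4 = 0  ⇒  r_C2 = 23/2 (r>0 drops 1)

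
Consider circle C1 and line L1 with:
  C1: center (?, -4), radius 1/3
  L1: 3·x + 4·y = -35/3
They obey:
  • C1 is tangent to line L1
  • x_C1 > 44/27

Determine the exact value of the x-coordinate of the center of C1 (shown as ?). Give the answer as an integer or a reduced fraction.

1. [C1‖L1]  x_C1² − (26/9)x_C1 + 16/9 = 0  ⇒  x_C1 = 8/9 or 2
2. given x_C1 > 44/27: keep 2

2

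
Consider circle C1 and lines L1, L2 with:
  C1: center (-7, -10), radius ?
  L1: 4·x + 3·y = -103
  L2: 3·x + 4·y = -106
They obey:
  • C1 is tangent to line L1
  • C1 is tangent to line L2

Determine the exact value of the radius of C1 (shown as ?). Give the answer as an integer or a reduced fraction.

1. [C1‖L1]  r_C1² − 81 = 0  ⇒  r_C1 = 9 (r>0 drops 1)
2. [C1‖L2]  r_C1² − 81 = 0  ⇒  r_C1 = 9 (r>0 drops 1)

9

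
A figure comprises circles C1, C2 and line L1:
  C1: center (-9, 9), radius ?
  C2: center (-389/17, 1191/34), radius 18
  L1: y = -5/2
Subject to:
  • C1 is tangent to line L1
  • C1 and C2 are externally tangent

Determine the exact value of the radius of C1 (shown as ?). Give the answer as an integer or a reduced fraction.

1. [C1‖L1]  r_C1² − 529/4 = 0  ⇒  r_C1 = 23/2 (r>0 drops 1)
2. [ext C1·C2]  r_C1² + 36r_C1 − 2185/4 = 0  ⇒  r_C1 = 23/2 (r>0 drops 1)

23/2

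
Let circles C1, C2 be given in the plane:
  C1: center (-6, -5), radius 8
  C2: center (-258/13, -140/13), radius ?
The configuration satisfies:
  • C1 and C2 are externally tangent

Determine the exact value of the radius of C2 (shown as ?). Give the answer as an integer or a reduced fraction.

7

1. [ext C1·C2]  r_C2² + 16r_C2 − 161 = 0  ⇒  r_C2 = 7 (r>0 drops 1)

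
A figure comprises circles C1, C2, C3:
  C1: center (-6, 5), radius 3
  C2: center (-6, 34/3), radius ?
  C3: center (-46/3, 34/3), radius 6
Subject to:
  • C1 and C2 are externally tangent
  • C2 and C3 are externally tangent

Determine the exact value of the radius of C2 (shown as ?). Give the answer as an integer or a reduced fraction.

1. [ext C1·C2]  r_C2² + 6r_C2 − 280/9 = 0  ⇒  r_C2 = 10/3 (r>0 drops 1)
2. [ext C2·C3]  r_C2² + 12r_C2 − 460/9 = 0  ⇒  r_C2 = 10/3 (r>0 drops 1)

10/3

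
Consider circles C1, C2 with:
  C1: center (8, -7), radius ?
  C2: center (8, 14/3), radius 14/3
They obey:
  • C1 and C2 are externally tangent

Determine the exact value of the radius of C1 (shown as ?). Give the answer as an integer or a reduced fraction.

7

1. [ext C1·C2]  r_C1² + (28/3)r_C1 − 343/3 = 0  ⇒  r_C1 = 7 (r>0 drops 1)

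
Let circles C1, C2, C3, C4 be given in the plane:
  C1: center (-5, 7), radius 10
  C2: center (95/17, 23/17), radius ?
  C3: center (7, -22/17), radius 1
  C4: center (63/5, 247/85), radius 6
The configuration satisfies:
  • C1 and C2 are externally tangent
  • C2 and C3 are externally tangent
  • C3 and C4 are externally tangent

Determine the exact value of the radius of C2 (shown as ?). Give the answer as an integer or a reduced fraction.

1. [ext C1·C2]  r_C2² + 20r_C2 − 44 = 0  ⇒  r_C2 = 2 (r>0 drops 1)
2. [ext C2·C3]  r_C2² + 2r_C2 − 8 = 0  ⇒  r_C2 = 2 (r>0 drops 1)

2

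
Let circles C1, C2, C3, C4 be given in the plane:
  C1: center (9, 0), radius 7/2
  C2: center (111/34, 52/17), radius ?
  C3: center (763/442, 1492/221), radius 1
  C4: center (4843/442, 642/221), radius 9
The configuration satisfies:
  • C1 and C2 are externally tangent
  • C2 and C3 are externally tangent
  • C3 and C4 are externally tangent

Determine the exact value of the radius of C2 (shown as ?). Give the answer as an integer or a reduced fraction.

1. [ext C1·C2]  r_C2² + 7r_C2 − 30 = 0  ⇒  r_C2 = 3 (r>0 drops 1)
2. [ext C2·C3]  r_C2² + 2r_C2 − 15 = 0  ⇒  r_C2 = 3 (r>0 drops 1)

3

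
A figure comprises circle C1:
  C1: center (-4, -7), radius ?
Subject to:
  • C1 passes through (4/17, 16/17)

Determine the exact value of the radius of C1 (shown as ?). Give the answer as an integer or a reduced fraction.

1. [C1∋P]  r_C1² − 81 = 0  ⇒  r_C1 = 9 (r>0 drops 1)

9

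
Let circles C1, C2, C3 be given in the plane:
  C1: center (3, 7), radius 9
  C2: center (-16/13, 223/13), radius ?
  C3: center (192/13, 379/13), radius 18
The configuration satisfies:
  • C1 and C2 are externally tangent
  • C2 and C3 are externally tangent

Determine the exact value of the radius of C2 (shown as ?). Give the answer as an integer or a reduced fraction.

2

1. [ext C1·C2]  r_C2² + 18r_C2 − 40 = 0  ⇒  r_C2 = 2 (r>0 drops 1)
2. [ext C2·C3]  r_C2² + 36r_C2 − 76 = 0  ⇒  r_C2 = 2 (r>0 drops 1)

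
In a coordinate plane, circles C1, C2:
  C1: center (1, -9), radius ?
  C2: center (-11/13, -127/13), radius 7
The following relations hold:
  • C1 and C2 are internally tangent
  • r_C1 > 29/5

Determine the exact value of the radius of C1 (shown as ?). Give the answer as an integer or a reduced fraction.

1. [int C1,C2]  r_C1² − 14r_C1 + 45 = 0  ⇒  r_C1 = 5 or 9
2. given r_C1 > 29/5: keep 9

9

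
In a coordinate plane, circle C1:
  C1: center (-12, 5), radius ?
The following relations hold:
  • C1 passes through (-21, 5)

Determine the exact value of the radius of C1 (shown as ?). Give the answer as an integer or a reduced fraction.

9

1. [C1∋P]  r_C1² − 81 = 0  ⇒  r_C1 = 9 (r>0 drops 1)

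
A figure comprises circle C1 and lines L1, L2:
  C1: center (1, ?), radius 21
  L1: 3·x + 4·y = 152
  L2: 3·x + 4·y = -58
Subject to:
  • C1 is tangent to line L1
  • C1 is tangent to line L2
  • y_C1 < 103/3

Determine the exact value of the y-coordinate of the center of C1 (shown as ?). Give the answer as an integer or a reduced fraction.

11

1. [C1‖L1]  y_C1² − (149/2)y_C1 + 1397/2 = 0  ⇒  y_C1 = 11 or 127/2
2. [C1‖L2]  y_C1² + (61/2)y_C1 − 913/2 = 0  ⇒  y_C1 = -83/2 or 11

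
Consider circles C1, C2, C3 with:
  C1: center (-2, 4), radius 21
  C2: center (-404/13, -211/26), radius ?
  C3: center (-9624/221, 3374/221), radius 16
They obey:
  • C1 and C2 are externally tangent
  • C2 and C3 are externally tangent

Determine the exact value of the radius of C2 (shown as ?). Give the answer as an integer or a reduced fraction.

1. [ext C1·C2]  r_C2² + 42r_C2 − 2205/4 = 0  ⇒  r_C2 = 21/2 (r>0 drops 1)
2. [ext C2·C3]  r_C2² + 32r_C2 − 1785/4 = 0  ⇒  r_C2 = 21/2 (r>0 drops 1)

21/2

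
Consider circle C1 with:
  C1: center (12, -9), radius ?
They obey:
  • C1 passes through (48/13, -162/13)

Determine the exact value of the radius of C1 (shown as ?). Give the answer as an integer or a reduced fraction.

9

1. [C1∋P]  r_C1² − 81 = 0  ⇒  r_C1 = 9 (r>0 drops 1)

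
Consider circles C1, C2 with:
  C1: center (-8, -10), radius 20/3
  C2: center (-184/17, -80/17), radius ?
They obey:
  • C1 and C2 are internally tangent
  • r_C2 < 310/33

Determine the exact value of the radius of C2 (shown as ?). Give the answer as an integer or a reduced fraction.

1. [int C1,C2]  r_C2² − (40/3)r_C2 + 76/9 = 0  ⇒  r_C2 = 2/3 or 38/3
2. given r_C2 < 310/33: keep 2/3

2/3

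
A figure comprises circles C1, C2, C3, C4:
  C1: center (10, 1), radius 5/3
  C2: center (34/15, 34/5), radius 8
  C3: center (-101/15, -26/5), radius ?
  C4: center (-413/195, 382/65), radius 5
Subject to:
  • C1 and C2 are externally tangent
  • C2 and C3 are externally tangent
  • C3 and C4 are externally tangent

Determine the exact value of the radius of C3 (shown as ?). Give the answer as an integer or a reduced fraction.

1. [ext C2·C3]  r_C3² + 16r_C3 − 161 = 0  ⇒  r_C3 = 7 (r>0 drops 1)
2. [ext C3·C4]  r_C3² + 10r_C3 − 119 = 0  ⇒  r_C3 = 7 (r>0 drops 1)

7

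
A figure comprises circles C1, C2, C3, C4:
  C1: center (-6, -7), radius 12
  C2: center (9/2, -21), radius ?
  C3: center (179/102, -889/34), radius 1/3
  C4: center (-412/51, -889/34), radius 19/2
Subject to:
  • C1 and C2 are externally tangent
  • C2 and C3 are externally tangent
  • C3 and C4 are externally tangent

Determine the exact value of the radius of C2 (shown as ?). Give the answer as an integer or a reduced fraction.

1. [ext C1·C2]  r_C2² + 24r_C2 − 649/4 = 0  ⇒  r_C2 = 11/2 (r>0 drops 1)
2. [ext C2·C3]  r_C2² + (2/3)r_C2 − 407/12 = 0  ⇒  r_C2 = 11/2 (r>0 drops 1)

11/2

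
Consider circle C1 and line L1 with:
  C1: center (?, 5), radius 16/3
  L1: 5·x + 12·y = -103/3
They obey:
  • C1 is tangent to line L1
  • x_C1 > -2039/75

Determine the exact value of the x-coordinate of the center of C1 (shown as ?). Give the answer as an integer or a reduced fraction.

1. [C1‖L1]  x_C1² + (566/15)x_C1 + 491/3 = 0  ⇒  x_C1 = -491/15 or -5
2. given x_C1 > -2039/75: keep -5

-5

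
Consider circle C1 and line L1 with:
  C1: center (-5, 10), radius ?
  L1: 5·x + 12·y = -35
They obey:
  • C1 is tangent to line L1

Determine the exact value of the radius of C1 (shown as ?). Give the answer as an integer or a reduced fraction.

1. [C1‖L1]  r_C1² − 100 = 0  ⇒  r_C1 = 10 (r>0 drops 1)

10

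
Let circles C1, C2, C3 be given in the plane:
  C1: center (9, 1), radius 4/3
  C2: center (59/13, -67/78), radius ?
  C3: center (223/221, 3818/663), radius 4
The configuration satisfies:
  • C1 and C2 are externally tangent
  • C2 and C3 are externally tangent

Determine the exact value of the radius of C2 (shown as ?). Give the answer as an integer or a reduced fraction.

1. [ext C1·C2]  r_C2² + (8/3)r_C2 − 259/12 = 0  ⇒  r_C2 = 7/2 (r>0 drops 1)
2. [ext C2·C3]  r_C2² + 8r_C2 − 161/4 = 0  ⇒  r_C2 = 7/2 (r>0 drops 1)

7/2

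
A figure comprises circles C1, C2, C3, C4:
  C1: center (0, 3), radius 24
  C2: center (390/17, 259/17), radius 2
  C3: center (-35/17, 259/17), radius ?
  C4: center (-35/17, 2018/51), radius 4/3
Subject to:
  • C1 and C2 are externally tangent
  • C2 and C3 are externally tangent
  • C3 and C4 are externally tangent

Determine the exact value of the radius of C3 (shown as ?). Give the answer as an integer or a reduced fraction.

1. [ext C2·C3]  r_C3² + 4r_C3 − 621 = 0  ⇒  r_C3 = 23 (r>0 drops 1)
2. [ext C3·C4]  r_C3² + (8/3)r_C3 − 1771/3 = 0  ⇒  r_C3 = 23 (r>0 drops 1)

23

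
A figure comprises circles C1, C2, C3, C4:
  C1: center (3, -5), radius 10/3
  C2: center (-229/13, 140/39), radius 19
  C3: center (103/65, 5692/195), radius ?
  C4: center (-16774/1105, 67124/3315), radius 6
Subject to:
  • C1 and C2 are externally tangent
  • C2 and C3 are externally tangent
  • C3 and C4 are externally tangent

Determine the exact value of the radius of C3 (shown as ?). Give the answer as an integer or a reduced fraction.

13

1. [ext C2·C3]  r_C3² + 38r_C3 − 663 = 0  ⇒  r_C3 = 13 (r>0 drops 1)
2. [ext C3·C4]  r_C3² + 12r_C3 − 325 = 0  ⇒  r_C3 = 13 (r>0 drops 1)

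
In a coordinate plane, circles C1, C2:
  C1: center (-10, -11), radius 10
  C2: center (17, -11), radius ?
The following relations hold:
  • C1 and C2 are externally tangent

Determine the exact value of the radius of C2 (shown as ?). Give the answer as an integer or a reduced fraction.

1. [ext C1·C2]  r_C2² + 20r_C2 − 629 = 0  ⇒  r_C2 = 17 (r>0 drops 1)

17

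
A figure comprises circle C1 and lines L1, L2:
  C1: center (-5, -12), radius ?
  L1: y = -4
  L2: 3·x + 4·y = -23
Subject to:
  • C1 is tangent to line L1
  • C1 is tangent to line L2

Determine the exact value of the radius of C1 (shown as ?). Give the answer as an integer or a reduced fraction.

8

1. [C1‖L1]  r_C1² − 64 = 0  ⇒  r_C1 = 8 (r>0 drops 1)
2. [C1‖L2]  r_C1² − 64 = 0  ⇒  r_C1 = 8 (r>0 drops 1)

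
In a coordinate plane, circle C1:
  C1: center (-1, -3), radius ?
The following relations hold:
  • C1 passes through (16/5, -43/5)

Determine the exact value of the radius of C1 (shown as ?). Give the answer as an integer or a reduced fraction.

7

1. [C1∋P]  r_C1² − 49 = 0  ⇒  r_C1 = 7 (r>0 drops 1)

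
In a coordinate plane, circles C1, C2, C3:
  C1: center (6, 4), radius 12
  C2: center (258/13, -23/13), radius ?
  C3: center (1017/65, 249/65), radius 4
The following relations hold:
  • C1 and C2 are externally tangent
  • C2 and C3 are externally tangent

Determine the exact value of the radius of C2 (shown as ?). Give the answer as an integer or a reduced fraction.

1. [ext C1·C2]  r_C2² + 24r_C2 − 81 = 0  ⇒  r_C2 = 3 (r>0 drops 1)
2. [ext C2·C3]  r_C2² + 8r_C2 − 33 = 0  ⇒  r_C2 = 3 (r>0 drops 1)

3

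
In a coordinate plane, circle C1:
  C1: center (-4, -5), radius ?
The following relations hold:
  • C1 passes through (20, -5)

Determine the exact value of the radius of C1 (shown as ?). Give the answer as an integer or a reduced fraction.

1. [C1∋P]  r_C1² − 576 = 0  ⇒  r_C1 = 24 (r>0 drops 1)

24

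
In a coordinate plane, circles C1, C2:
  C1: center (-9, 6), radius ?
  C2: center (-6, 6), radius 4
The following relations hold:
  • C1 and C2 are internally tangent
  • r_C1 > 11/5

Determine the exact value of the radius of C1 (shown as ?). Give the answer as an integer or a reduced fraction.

7

1. [int C1,C2]  r_C1² − 8r_C1 + 7 = 0  ⇒  r_C1 = 1 or 7
2. given r_C1 > 11/5: keep 7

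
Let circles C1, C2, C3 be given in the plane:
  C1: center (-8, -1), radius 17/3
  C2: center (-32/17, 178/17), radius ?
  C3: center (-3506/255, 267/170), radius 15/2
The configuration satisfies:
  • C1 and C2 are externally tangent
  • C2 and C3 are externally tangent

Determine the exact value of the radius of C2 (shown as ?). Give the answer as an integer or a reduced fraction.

1. [ext C1·C2]  r_C2² + (34/3)r_C2 − 1232/9 = 0  ⇒  r_C2 = 22/3 (r>0 drops 1)
2. [ext C2·C3]  r_C2² + 15r_C2 − 1474/9 = 0  ⇒  r_C2 = 22/3 (r>0 drops 1)

22/3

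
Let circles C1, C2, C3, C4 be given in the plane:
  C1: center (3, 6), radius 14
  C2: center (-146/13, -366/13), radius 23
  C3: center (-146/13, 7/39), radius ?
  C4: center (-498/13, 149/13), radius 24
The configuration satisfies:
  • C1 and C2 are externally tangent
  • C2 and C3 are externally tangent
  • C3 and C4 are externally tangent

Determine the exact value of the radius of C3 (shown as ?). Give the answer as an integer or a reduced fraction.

16/3

1. [ext C2·C3]  r_C3² + 46r_C3 − 2464/9 = 0  ⇒  r_C3 = 16/3 (r>0 drops 1)
2. [ext C3·C4]  r_C3² + 48r_C3 − 2560/9 = 0  ⇒  r_C3 = 16/3 (r>0 drops 1)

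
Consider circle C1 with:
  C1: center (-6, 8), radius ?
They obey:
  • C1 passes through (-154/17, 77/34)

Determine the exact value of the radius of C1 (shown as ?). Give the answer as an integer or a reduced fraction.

13/2

1. [C1∋P]  r_C1² − 169/4 = 0  ⇒  r_C1 = 13/2 (r>0 drops 1)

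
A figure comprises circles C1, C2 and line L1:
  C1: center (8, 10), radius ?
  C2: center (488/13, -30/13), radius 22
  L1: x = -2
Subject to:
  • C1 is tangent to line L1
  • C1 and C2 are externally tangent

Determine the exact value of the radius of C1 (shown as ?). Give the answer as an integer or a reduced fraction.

1. [C1‖L1]  r_C1² − 100 = 0  ⇒  r_C1 = 10 (r>0 drops 1)
2. [ext C1·C2]  r_C1² + 44r_C1 − 540 = 0  ⇒  r_C1 = 10 (r>0 drops 1)

10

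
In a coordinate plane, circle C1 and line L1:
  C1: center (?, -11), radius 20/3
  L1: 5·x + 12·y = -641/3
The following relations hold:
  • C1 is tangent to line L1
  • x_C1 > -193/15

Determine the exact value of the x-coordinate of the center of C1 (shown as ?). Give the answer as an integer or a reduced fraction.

1

1. [C1‖L1]  x_C1² + (98/3)x_C1 − 101/3 = 0  ⇒  x_C1 = -101/3 or 1
2. given x_C1 > -193/15: keep 1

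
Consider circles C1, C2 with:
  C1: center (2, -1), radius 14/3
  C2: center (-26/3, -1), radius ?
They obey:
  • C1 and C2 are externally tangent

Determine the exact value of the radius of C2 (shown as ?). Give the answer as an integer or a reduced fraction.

6

1. [ext C1·C2]  r_C2² + (28/3)r_C2 − 92 = 0  ⇒  r_C2 = 6 (r>0 drops 1)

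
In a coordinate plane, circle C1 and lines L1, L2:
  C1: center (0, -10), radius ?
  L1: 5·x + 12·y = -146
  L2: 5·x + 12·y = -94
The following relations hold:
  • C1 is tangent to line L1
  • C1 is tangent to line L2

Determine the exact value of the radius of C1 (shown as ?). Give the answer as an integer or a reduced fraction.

2

1. [C1‖L1]  r_C1² − 4 = 0  ⇒  r_C1 = 2 (r>0 drops 1)
2. [C1‖L2]  r_C1² − 4 = 0  ⇒  r_C1 = 2 (r>0 drops 1)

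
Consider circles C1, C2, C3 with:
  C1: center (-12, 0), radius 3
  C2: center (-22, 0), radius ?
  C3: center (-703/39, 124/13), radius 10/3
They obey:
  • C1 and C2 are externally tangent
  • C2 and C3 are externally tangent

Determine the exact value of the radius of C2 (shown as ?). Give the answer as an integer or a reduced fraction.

7

1. [ext C1·C2]  r_C2² + 6r_C2 − 91 = 0  ⇒  r_C2 = 7 (r>0 drops 1)
2. [ext C2·C3]  r_C2² + (20/3)r_C2 − 287/3 = 0  ⇒  r_C2 = 7 (r>0 drops 1)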